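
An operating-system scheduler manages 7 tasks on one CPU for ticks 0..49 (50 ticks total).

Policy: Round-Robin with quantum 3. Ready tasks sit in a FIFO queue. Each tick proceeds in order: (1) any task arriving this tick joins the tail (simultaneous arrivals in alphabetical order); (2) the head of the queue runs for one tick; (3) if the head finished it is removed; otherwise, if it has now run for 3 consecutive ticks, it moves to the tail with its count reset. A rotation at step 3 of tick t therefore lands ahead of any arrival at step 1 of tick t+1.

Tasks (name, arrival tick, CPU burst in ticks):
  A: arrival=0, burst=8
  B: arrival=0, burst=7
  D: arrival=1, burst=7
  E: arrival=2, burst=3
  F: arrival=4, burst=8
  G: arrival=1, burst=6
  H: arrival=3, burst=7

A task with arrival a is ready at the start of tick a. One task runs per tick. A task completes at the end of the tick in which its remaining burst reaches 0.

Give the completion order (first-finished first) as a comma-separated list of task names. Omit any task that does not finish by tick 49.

t=0: queue=[A,B] q_used=0 → run A
t=1: queue=[A,B,D,G] q_used=1 → run A
t=2: queue=[A,B,D,G,E] q_used=2 → run A
t=3: queue=[B,D,G,E,A,H] q_used=0 → run B
t=4: queue=[B,D,G,E,A,H,F] q_used=1 → run B
t=5: queue=[B,D,G,E,A,H,F] q_used=2 → run B
t=6: queue=[D,G,E,A,H,F,B] q_used=0 → run D
t=7: queue=[D,G,E,A,H,F,B] q_used=1 → run D
t=8: queue=[D,G,E,A,H,F,B] q_used=2 → run D
t=9: queue=[G,E,A,H,F,B,D] q_used=0 → run G
t=10: queue=[G,E,A,H,F,B,D] q_used=1 → run G
t=11: queue=[G,E,A,H,F,B,D] q_used=2 → run G
t=12: queue=[E,A,H,F,B,D,G] q_used=0 → run E
t=13: queue=[E,A,H,F,B,D,G] q_used=1 → run E
t=14: queue=[E,A,H,F,B,D,G] q_used=2 → run E
t=15: queue=[A,H,F,B,D,G] q_used=0 → run A
t=16: queue=[A,H,F,B,D,G] q_used=1 → run A
t=17: queue=[A,H,F,B,D,G] q_used=2 → run A
t=18: queue=[H,F,B,D,G,A] q_used=0 → run H
t=19: queue=[H,F,B,D,G,A] q_used=1 → run H
t=20: queue=[H,F,B,D,G,A] q_used=2 → run H
t=21: queue=[F,B,D,G,A,H] q_used=0 → run F
t=22: queue=[F,B,D,G,A,H] q_used=1 → run F
t=23: queue=[F,B,D,G,A,H] q_used=2 → run F
t=24: queue=[B,D,G,A,H,F] q_used=0 → run B
t=25: queue=[B,D,G,A,H,F] q_used=1 → run B
t=26: queue=[B,D,G,A,H,F] q_used=2 → run B
t=27: queue=[D,G,A,H,F,B] q_used=0 → run D
t=28: queue=[D,G,A,H,F,B] q_used=1 → run D
t=29: queue=[D,G,A,H,F,B] q_used=2 → run D
t=30: queue=[G,A,H,F,B,D] q_used=0 → run G
t=31: queue=[G,A,H,F,B,D] q_used=1 → run G
t=32: queue=[G,A,H,F,B,D] q_used=2 → run G
t=33: queue=[A,H,F,B,D] q_used=0 → run A
t=34: queue=[A,H,F,B,D] q_used=1 → run A
t=35: queue=[H,F,B,D] q_used=0 → run H
t=36: queue=[H,F,B,D] q_used=1 → run H
t=37: queue=[H,F,B,D] q_used=2 → run H
t=38: queue=[F,B,D,H] q_used=0 → run F
t=39: queue=[F,B,D,H] q_used=1 → run F
t=40: queue=[F,B,D,H] q_used=2 → run F
t=41: queue=[B,D,H,F] q_used=0 → run B
t=42: queue=[D,H,F] q_used=0 → run D
t=43: queue=[H,F] q_used=0 → run H
t=44: queue=[F] q_used=0 → run F
t=45: queue=[F] q_used=1 → run F
t=46: (idle)
t=47: (idle)
t=48: (idle)
t=49: (idle)

completion order = E, G, A, B, D, H, F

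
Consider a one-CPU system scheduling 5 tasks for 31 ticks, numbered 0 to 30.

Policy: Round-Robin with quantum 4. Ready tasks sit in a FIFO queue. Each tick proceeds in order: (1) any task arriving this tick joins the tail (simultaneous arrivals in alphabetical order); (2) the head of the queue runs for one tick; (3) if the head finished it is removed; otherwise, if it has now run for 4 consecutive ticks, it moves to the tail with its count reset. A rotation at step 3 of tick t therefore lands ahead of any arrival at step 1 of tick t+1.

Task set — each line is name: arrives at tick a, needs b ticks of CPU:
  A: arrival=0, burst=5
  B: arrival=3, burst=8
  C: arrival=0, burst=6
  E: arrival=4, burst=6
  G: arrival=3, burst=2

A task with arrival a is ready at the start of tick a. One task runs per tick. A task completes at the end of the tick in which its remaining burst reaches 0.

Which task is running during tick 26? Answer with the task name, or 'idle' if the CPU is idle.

t=0: queue=[A,C] q_used=0 → run A
t=1: queue=[A,C] q_used=1 → run A
t=2: queue=[A,C] q_used=2 → run A
t=3: queue=[A,C,B,G] q_used=3 → run A
t=4: queue=[C,B,G,A,E] q_used=0 → run C
t=5: queue=[C,B,G,A,E] q_used=1 → run C
t=6: queue=[C,B,G,A,E] q_used=2 → run C
t=7: queue=[C,B,G,A,E] q_used=3 → run C
t=8: queue=[B,G,A,E,C] q_used=0 → run B
t=9: queue=[B,G,A,E,C] q_used=1 → run B
t=10: queue=[B,G,A,E,C] q_used=2 → run B
t=11: queue=[B,G,A,E,C] q_used=3 → run B
t=12: queue=[G,A,E,C,B] q_used=0 → run G
t=13: queue=[G,A,E,C,B] q_used=1 → run G
t=14: queue=[A,E,C,B] q_used=0 → run A
t=15: queue=[E,C,B] q_used=0 → run E
t=16: queue=[E,C,B] q_used=1 → run E
t=17: queue=[E,C,B] q_used=2 → run E
t=18: queue=[E,C,B] q_used=3 → run E
t=19: queue=[C,B,E] q_used=0 → run C
t=20: queue=[C,B,E] q_used=1 → run C
t=21: queue=[B,E] q_used=0 → run B
t=22: queue=[B,E] q_used=1 → run B
t=23: queue=[B,E] q_used=2 → run B
t=24: queue=[B,E] q_used=3 → run B
t=25: queue=[E] q_used=0 → run E
t=26: queue=[E] q_used=1 → run E
t=27: (idle)
t=28: (idle)
t=29: (idle)
t=30: (idle)

running at tick 26 = E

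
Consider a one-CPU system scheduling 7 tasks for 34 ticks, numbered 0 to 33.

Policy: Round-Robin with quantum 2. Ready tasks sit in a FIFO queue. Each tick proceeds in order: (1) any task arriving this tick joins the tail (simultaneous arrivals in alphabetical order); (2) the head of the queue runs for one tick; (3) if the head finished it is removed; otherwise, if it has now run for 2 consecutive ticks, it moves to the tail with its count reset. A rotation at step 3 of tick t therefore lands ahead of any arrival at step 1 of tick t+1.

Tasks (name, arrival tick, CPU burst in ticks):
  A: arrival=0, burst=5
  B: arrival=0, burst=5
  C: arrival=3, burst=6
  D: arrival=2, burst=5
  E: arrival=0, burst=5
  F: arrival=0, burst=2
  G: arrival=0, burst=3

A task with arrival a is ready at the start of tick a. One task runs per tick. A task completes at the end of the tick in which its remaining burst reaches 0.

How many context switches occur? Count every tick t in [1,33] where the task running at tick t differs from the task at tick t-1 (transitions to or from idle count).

context switches = 18

t=0: queue=[A,B,E,F,G] q_used=0 → run A
t=1: queue=[A,B,E,F,G] q_used=1 → run A
t=2: queue=[B,E,F,G,A,D] q_used=0 → run B
t=3: queue=[B,E,F,G,A,D,C] q_used=1 → run B
t=4: queue=[E,F,G,A,D,C,B] q_used=0 → run E
t=5: queue=[E,F,G,A,D,C,B] q_used=1 → run E
t=6: queue=[F,G,A,D,C,B,E] q_used=0 → run F
t=7: queue=[F,G,A,D,C,B,E] q_used=1 → run F
t=8: queue=[G,A,D,C,B,E] q_used=0 → run G
t=9: queue=[G,A,D,C,B,E] q_used=1 → run G
t=10: queue=[A,D,C,B,E,G] q_used=0 → run A
t=11: queue=[A,D,C,B,E,G] q_used=1 → run A
t=12: queue=[D,C,B,E,G,A] q_used=0 → run D
t=13: queue=[D,C,B,E,G,A] q_used=1 → run D
t=14: queue=[C,B,E,G,A,D] q_used=0 → run C
t=15: queue=[C,B,E,G,A,D] q_used=1 → run C
t=16: queue=[B,E,G,A,D,C] q_used=0 → run B
t=17: queue=[B,E,G,A,D,C] q_used=1 → run B
t=18: queue=[E,G,A,D,C,B] q_used=0 → run E
t=19: queue=[E,G,A,D,C,B] q_used=1 → run E
t=20: queue=[G,A,D,C,B,E] q_used=0 → run G
t=21: queue=[A,D,C,B,E] q_used=0 → run A
t=22: queue=[D,C,B,E] q_used=0 → run D
t=23: queue=[D,C,B,E] q_used=1 → run D
t=24: queue=[C,B,E,D] q_used=0 → run C
t=25: queue=[C,B,E,D] q_used=1 → run C
t=26: queue=[B,E,D,C] q_used=0 → run B
t=27: queue=[E,D,C] q_used=0 → run E
t=28: queue=[D,C] q_used=0 → run D
t=29: queue=[C] q_used=0 → run C
t=30: queue=[C] q_used=1 → run C
t=31: (idle)
t=32: (idle)
t=33: (idle)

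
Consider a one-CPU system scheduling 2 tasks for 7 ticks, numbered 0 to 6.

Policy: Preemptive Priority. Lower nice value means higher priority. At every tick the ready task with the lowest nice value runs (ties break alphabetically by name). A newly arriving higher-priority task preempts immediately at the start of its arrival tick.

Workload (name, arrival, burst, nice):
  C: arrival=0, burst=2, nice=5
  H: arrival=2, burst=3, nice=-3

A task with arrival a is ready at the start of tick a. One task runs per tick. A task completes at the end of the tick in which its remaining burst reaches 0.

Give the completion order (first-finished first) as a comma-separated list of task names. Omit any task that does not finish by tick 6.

completion order = C, H

t=0: ready={C} → run C
t=1: ready={C} → run C
t=2: ready={H} → run H
t=3: ready={H} → run H
t=4: ready={H} → run H
t=5: (idle)
t=6: (idle)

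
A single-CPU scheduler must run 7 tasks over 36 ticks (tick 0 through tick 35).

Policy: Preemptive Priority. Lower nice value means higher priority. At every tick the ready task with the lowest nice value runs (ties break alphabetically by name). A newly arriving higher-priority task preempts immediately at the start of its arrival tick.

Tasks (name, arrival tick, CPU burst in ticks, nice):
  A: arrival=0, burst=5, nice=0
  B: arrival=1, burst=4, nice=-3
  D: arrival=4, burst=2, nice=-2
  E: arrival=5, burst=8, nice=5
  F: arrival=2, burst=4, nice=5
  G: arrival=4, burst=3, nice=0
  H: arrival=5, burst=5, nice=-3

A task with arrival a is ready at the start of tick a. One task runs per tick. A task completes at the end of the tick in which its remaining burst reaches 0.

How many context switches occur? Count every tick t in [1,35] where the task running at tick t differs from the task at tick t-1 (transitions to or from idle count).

t=0: ready={A} → run A
t=1: ready={A,B} → run B
t=2: ready={A,B,F} → run B
t=3: ready={A,B,F} → run B
t=4: ready={A,B,D,F,G} → run B
t=5: ready={A,D,E,F,G,H} → run H
t=6: ready={A,D,E,F,G,H} → run H
t=7: ready={A,D,E,F,G,H} → run H
t=8: ready={A,D,E,F,G,H} → run H
t=9: ready={A,D,E,F,G,H} → run H
t=10: ready={A,D,E,F,G} → run D
t=11: ready={A,D,E,F,G} → run D
t=12: ready={A,E,F,G} → run A
t=13: ready={A,E,F,G} → run A
t=14: ready={A,E,F,G} → run A
t=15: ready={A,E,F,G} → run A
t=16: ready={E,F,G} → run G
t=17: ready={E,F,G} → run G
t=18: ready={E,F,G} → run G
t=19: ready={E,F} → run E
t=20: ready={E,F} → run E
t=21: ready={E,F} → run E
t=22: ready={E,F} → run E
t=23: ready={E,F} → run E
t=24: ready={E,F} → run E
t=25: ready={E,F} → run E
t=26: ready={E,F} → run E
t=27: ready={F} → run F
t=28: ready={F} → run F
t=29: ready={F} → run F
t=30: ready={F} → run F
t=31: (idle)
t=32: (idle)
t=33: (idle)
t=34: (idle)
t=35: (idle)

context switches = 8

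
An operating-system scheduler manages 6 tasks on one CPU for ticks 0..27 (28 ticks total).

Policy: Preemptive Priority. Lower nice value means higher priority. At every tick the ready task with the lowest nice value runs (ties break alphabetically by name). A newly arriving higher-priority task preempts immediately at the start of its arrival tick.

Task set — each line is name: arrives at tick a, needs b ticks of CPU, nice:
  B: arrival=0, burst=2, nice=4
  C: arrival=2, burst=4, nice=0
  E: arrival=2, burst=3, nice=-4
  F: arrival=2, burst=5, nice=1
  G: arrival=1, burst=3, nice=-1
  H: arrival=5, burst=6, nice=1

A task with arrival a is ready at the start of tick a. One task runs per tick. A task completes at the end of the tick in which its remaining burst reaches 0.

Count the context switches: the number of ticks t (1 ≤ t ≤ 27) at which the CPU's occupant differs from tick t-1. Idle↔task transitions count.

context switches = 8

t=0: ready={B} → run B
t=1: ready={B,G} → run G
t=2: ready={B,C,E,F,G} → run E
t=3: ready={B,C,E,F,G} → run E
t=4: ready={B,C,E,F,G} → run E
t=5: ready={B,C,F,G,H} → run G
t=6: ready={B,C,F,G,H} → run G
t=7: ready={B,C,F,H} → run C
t=8: ready={B,C,F,H} → run C
t=9: ready={B,C,F,H} → run C
t=10: ready={B,C,F,H} → run C
t=11: ready={B,F,H} → run F
t=12: ready={B,F,H} → run F
t=13: ready={B,F,H} → run F
t=14: ready={B,F,H} → run F
t=15: ready={B,F,H} → run F
t=16: ready={B,H} → run H
t=17: ready={B,H} → run H
t=18: ready={B,H} → run H
t=19: ready={B,H} → run H
t=20: ready={B,H} → run H
t=21: ready={B,H} → run H
t=22: ready={B} → run B
t=23: (idle)
t=24: (idle)
t=25: (idle)
t=26: (idle)
t=27: (idle)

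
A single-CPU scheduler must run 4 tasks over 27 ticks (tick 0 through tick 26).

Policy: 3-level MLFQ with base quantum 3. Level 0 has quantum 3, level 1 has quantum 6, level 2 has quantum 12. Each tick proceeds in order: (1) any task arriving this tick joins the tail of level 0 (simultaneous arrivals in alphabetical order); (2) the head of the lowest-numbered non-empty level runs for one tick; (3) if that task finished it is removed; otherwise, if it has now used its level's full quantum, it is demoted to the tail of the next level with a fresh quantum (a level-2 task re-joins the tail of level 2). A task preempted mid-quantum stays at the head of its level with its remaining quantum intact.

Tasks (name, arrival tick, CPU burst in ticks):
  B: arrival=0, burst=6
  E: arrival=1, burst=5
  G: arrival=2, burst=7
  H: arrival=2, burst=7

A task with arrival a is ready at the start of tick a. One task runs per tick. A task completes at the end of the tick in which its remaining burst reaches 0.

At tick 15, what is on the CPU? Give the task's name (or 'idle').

t=0: L0/L1/L2 = B/-/- → run B
t=1: L0/L1/L2 = BE/-/- → run B
t=2: L0/L1/L2 = BEGH/-/- → run B
t=3: L0/L1/L2 = EGH/B/- → run E
t=4: L0/L1/L2 = EGH/B/- → run E
t=5: L0/L1/L2 = EGH/B/- → run E
t=6: L0/L1/L2 = GH/BE/- → run G
t=7: L0/L1/L2 = GH/BE/- → run G
t=8: L0/L1/L2 = GH/BE/- → run G
t=9: L0/L1/L2 = H/BEG/- → run H
t=10: L0/L1/L2 = H/BEG/- → run H
t=11: L0/L1/L2 = H/BEG/- → run H
t=12: L0/L1/L2 = -/BEGH/- → run B
t=13: L0/L1/L2 = -/BEGH/- → run B
t=14: L0/L1/L2 = -/BEGH/- → run B
t=15: L0/L1/L2 = -/EGH/- → run E
t=16: L0/L1/L2 = -/EGH/- → run E
t=17: L0/L1/L2 = -/GH/- → run G
t=18: L0/L1/L2 = -/GH/- → run G
t=19: L0/L1/L2 = -/GH/- → run G
t=20: L0/L1/L2 = -/GH/- → run G
t=21: L0/L1/L2 = -/H/- → run H
t=22: L0/L1/L2 = -/H/- → run H
t=23: L0/L1/L2 = -/H/- → run H
t=24: L0/L1/L2 = -/H/- → run H
t=25: (idle)
t=26: (idle)

running at tick 15 = E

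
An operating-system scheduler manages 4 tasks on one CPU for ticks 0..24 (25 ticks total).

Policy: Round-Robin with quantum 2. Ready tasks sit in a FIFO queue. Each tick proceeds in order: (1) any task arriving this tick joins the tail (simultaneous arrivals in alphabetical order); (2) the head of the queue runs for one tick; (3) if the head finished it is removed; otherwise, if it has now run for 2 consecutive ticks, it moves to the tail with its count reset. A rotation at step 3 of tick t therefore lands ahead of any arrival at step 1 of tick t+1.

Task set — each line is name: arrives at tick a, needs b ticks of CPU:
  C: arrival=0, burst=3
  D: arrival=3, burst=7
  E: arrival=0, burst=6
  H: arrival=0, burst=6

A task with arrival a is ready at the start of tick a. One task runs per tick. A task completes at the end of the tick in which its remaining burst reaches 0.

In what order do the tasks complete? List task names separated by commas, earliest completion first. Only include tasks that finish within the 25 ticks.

t=0: queue=[C,E,H] q_used=0 → run C
t=1: queue=[C,E,H] q_used=1 → run C
t=2: queue=[E,H,C] q_used=0 → run E
t=3: queue=[E,H,C,D] q_used=1 → run E
t=4: queue=[H,C,D,E] q_used=0 → run H
t=5: queue=[H,C,D,E] q_used=1 → run H
t=6: queue=[C,D,E,H] q_used=0 → run C
t=7: queue=[D,E,H] q_used=0 → run D
t=8: queue=[D,E,H] q_used=1 → run D
t=9: queue=[E,H,D] q_used=0 → run E
t=10: queue=[E,H,D] q_used=1 → run E
t=11: queue=[H,D,E] q_used=0 → run H
t=12: queue=[H,D,E] q_used=1 → run H
t=13: queue=[D,E,H] q_used=0 → run D
t=14: queue=[D,E,H] q_used=1 → run D
t=15: queue=[E,H,D] q_used=0 → run E
t=16: queue=[E,H,D] q_used=1 → run E
t=17: queue=[H,D] q_used=0 → run H
t=18: queue=[H,D] q_used=1 → run H
t=19: queue=[D] q_used=0 → run D
t=20: queue=[D] q_used=1 → run D
t=21: queue=[D] q_used=0 → run D
t=22: (idle)
t=23: (idle)
t=24: (idle)

completion order = C, E, H, D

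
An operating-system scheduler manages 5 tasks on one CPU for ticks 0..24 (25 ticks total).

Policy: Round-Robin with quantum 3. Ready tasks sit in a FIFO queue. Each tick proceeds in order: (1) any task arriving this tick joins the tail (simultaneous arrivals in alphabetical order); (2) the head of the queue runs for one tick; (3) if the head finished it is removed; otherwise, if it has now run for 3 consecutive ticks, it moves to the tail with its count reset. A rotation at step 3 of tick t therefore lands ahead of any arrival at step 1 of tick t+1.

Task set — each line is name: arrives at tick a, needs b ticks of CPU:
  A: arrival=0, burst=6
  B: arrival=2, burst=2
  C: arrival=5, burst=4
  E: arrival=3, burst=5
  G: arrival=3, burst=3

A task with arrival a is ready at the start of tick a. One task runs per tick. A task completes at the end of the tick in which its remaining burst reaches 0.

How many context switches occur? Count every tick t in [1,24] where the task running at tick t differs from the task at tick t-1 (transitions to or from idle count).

t=0: queue=[A] q_used=0 → run A
t=1: queue=[A] q_used=1 → run A
t=2: queue=[A,B] q_used=2 → run A
t=3: queue=[B,A,E,G] q_used=0 → run B
t=4: queue=[B,A,E,G] q_used=1 → run B
t=5: queue=[A,E,G,C] q_used=0 → run A
t=6: queue=[A,E,G,C] q_used=1 → run A
t=7: queue=[A,E,G,C] q_used=2 → run A
t=8: queue=[E,G,C] q_used=0 → run E
t=9: queue=[E,G,C] q_used=1 → run E
t=10: queue=[E,G,C] q_used=2 → run E
t=11: queue=[G,C,E] q_used=0 → run G
t=12: queue=[G,C,E] q_used=1 → run G
t=13: queue=[G,C,E] q_used=2 → run G
t=14: queue=[C,E] q_used=0 → run C
t=15: queue=[C,E] q_used=1 → run C
t=16: queue=[C,E] q_used=2 → run C
t=17: queue=[E,C] q_used=0 → run E
t=18: queue=[E,C] q_used=1 → run E
t=19: queue=[C] q_used=0 → run C
t=20: (idle)
t=21: (idle)
t=22: (idle)
t=23: (idle)
t=24: (idle)

context switches = 8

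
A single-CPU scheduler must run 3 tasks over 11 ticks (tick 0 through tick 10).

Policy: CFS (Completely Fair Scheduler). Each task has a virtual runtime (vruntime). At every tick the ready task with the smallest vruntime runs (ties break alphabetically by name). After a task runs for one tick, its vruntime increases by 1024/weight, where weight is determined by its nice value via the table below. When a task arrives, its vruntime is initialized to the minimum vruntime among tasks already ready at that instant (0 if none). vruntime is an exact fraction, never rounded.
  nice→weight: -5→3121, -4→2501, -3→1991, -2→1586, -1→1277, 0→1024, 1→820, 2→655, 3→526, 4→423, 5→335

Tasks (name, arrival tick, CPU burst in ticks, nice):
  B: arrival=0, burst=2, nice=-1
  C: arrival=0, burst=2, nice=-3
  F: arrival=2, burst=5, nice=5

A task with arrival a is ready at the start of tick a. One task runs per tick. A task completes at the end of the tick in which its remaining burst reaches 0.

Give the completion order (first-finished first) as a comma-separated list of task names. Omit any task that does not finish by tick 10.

completion order = C, B, F

t=0: vr[B=0 C=0] → run B
t=1: vr[B=1024/1277 C=0] → run C
t=2: vr[B=1024/1277 C=1024/1991 F=1024/1991] → run C
t=3: vr[B=1024/1277 F=1024/1991] → run F
t=4: vr[B=1024/1277 F=2381824/666985] → run B
t=5: vr[F=2381824/666985] → run F
t=6: vr[F=4420608/666985] → run F
t=7: vr[F=6459392/666985] → run F
t=8: vr[F=8498176/666985] → run F
t=9: (idle)
t=10: (idle)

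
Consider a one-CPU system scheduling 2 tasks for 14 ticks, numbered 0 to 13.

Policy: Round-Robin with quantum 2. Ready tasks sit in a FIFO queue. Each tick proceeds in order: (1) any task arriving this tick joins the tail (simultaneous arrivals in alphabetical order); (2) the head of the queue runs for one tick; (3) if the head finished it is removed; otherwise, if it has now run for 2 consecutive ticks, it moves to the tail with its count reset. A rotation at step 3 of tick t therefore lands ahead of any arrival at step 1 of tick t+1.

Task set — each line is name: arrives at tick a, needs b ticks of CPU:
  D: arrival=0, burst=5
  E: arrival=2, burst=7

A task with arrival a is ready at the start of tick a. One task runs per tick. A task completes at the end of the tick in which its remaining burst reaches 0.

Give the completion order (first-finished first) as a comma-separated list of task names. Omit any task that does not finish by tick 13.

completion order = D, E

t=0: queue=[D] q_used=0 → run D
t=1: queue=[D] q_used=1 → run D
t=2: queue=[D,E] q_used=0 → run D
t=3: queue=[D,E] q_used=1 → run D
t=4: queue=[E,D] q_used=0 → run E
t=5: queue=[E,D] q_used=1 → run E
t=6: queue=[D,E] q_used=0 → run D
t=7: queue=[E] q_used=0 → run E
t=8: queue=[E] q_used=1 → run E
t=9: queue=[E] q_used=0 → run E
t=10: queue=[E] q_used=1 → run E
t=11: queue=[E] q_used=0 → run E
t=12: (idle)
t=13: (idle)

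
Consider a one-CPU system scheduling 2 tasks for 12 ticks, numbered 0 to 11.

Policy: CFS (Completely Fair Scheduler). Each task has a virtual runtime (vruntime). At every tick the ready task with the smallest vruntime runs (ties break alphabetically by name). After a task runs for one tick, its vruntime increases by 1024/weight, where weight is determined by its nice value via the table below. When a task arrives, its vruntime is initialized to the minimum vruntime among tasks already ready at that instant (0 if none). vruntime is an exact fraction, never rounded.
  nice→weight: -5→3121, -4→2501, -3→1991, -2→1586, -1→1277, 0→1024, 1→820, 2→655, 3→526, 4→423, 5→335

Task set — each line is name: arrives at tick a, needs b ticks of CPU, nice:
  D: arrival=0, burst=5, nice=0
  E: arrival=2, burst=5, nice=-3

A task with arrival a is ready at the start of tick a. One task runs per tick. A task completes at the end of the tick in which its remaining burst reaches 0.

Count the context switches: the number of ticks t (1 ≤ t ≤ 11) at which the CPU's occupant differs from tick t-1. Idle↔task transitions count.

t=0: vr[D=0] → run D
t=1: vr[D=1] → run D
t=2: vr[D=2 E=2] → run D
t=3: vr[D=3 E=2] → run E
t=4: vr[D=3 E=5006/1991] → run E
t=5: vr[D=3 E=6030/1991] → run D
t=6: vr[D=4 E=6030/1991] → run E
t=7: vr[D=4 E=7054/1991] → run E
t=8: vr[D=4 E=8078/1991] → run D
t=9: vr[E=8078/1991] → run E
t=10: (idle)
t=11: (idle)

context switches = 6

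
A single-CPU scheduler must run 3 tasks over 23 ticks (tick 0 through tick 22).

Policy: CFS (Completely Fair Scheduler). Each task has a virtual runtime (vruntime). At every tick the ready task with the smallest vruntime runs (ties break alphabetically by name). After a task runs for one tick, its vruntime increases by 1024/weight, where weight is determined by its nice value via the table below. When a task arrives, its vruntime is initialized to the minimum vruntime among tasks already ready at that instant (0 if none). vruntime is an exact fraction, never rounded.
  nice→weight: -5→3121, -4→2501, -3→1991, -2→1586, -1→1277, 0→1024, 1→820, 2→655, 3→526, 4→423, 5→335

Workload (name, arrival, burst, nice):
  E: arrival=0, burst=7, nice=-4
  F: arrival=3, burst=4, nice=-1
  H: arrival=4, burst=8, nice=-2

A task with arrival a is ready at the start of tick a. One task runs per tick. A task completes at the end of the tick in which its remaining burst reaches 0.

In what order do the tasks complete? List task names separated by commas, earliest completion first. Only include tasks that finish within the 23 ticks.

completion order = E, F, H

t=0: vr[E=0] → run E
t=1: vr[E=1024/2501] → run E
t=2: vr[E=2048/2501] → run E
t=3: vr[E=3072/2501 F=3072/2501] → run E
t=4: vr[E=4096/2501 F=3072/2501 H=3072/2501] → run F
t=5: vr[E=4096/2501 F=6483968/3193777 H=3072/2501] → run H
t=6: vr[E=4096/2501 F=6483968/3193777 H=60928/32513] → run E
t=7: vr[E=5120/2501 F=6483968/3193777 H=60928/32513] → run H
t=8: vr[E=5120/2501 F=6483968/3193777 H=81920/32513] → run F
t=9: vr[E=5120/2501 F=9044992/3193777 H=81920/32513] → run E
t=10: vr[E=6144/2501 F=9044992/3193777 H=81920/32513] → run E
t=11: vr[F=9044992/3193777 H=81920/32513] → run H
t=12: vr[F=9044992/3193777 H=102912/32513] → run F
t=13: vr[F=11606016/3193777 H=102912/32513] → run H
t=14: vr[F=11606016/3193777 H=123904/32513] → run F
t=15: vr[H=123904/32513] → run H
t=16: vr[H=144896/32513] → run H
t=17: vr[H=165888/32513] → run H
t=18: vr[H=186880/32513] → run H
t=19: (idle)
t=20: (idle)
t=21: (idle)
t=22: (idle)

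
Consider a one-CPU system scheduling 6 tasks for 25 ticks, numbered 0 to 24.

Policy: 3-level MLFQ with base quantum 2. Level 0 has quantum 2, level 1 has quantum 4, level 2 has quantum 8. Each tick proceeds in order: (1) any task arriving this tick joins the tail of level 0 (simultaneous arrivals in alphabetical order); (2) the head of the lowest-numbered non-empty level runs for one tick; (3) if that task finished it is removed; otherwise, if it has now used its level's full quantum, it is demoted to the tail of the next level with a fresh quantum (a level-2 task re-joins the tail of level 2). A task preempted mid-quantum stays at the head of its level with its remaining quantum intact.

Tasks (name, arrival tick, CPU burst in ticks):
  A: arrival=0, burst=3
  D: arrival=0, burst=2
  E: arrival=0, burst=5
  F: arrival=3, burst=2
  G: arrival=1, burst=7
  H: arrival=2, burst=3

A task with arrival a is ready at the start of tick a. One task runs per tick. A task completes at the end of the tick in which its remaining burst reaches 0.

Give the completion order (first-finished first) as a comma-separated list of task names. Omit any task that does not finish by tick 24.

t=0: L0/L1/L2 = ADE/-/- → run A
t=1: L0/L1/L2 = ADEG/-/- → run A
t=2: L0/L1/L2 = DEGH/A/- → run D
t=3: L0/L1/L2 = DEGHF/A/- → run D
t=4: L0/L1/L2 = EGHF/A/- → run E
t=5: L0/L1/L2 = EGHF/A/- → run E
t=6: L0/L1/L2 = GHF/AE/- → run G
t=7: L0/L1/L2 = GHF/AE/- → run G
t=8: L0/L1/L2 = HF/AEG/- → run H
t=9: L0/L1/L2 = HF/AEG/- → run H
t=10: L0/L1/L2 = F/AEGH/- → run F
t=11: L0/L1/L2 = F/AEGH/- → run F
t=12: L0/L1/L2 = -/AEGH/- → run A
t=13: L0/L1/L2 = -/EGH/- → run E
t=14: L0/L1/L2 = -/EGH/- → run E
t=15: L0/L1/L2 = -/EGH/- → run E
t=16: L0/L1/L2 = -/GH/- → run G
t=17: L0/L1/L2 = -/GH/- → run G
t=18: L0/L1/L2 = -/GH/- → run G
t=19: L0/L1/L2 = -/GH/- → run G
t=20: L0/L1/L2 = -/H/G → run H
t=21: L0/L1/L2 = -/-/G → run G
t=22: (idle)
t=23: (idle)
t=24: (idle)

completion order = D, F, A, E, H, G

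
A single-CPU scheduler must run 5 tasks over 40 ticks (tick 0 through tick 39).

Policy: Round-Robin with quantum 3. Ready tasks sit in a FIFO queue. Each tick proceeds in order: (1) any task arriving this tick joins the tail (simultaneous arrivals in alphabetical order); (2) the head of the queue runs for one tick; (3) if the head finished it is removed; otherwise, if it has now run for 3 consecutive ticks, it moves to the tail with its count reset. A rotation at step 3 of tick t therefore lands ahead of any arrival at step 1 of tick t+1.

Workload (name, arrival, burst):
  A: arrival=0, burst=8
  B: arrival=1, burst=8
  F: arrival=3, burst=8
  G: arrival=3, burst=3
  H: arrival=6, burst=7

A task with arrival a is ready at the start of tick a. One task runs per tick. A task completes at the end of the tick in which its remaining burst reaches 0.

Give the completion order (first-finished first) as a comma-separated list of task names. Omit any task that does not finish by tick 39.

t=0: queue=[A] q_used=0 → run A
t=1: queue=[A,B] q_used=1 → run A
t=2: queue=[A,B] q_used=2 → run A
t=3: queue=[B,A,F,G] q_used=0 → run B
t=4: queue=[B,A,F,G] q_used=1 → run B
t=5: queue=[B,A,F,G] q_used=2 → run B
t=6: queue=[A,F,G,B,H] q_used=0 → run A
t=7: queue=[A,F,G,B,H] q_used=1 → run A
t=8: queue=[A,F,G,B,H] q_used=2 → run A
t=9: queue=[F,G,B,H,A] q_used=0 → run F
t=10: queue=[F,G,B,H,A] q_used=1 → run F
t=11: queue=[F,G,B,H,A] q_used=2 → run F
t=12: queue=[G,B,H,A,F] q_used=0 → run G
t=13: queue=[G,B,H,A,F] q_used=1 → run G
t=14: queue=[G,B,H,A,F] q_used=2 → run G
t=15: queue=[B,H,A,F] q_used=0 → run B
t=16: queue=[B,H,A,F] q_used=1 → run B
t=17: queue=[B,H,A,F] q_used=2 → run B
t=18: queue=[H,A,F,B] q_used=0 → run H
t=19: queue=[H,A,F,B] q_used=1 → run H
t=20: queue=[H,A,F,B] q_used=2 → run H
t=21: queue=[A,F,B,H] q_used=0 → run A
t=22: queue=[A,F,B,H] q_used=1 → run A
t=23: queue=[F,B,H] q_used=0 → run F
t=24: queue=[F,B,H] q_used=1 → run F
t=25: queue=[F,B,H] q_used=2 → run F
t=26: queue=[B,H,F] q_used=0 → run B
t=27: queue=[B,H,F] q_used=1 → run B
t=28: queue=[H,F] q_used=0 → run H
t=29: queue=[H,F] q_used=1 → run H
t=30: queue=[H,F] q_used=2 → run H
t=31: queue=[F,H] q_used=0 → run F
t=32: queue=[F,H] q_used=1 → run F
t=33: queue=[H] q_used=0 → run H
t=34: (idle)
t=35: (idle)
t=36: (idle)
t=37: (idle)
t=38: (idle)
t=39: (idle)

completion order = G, A, B, F, H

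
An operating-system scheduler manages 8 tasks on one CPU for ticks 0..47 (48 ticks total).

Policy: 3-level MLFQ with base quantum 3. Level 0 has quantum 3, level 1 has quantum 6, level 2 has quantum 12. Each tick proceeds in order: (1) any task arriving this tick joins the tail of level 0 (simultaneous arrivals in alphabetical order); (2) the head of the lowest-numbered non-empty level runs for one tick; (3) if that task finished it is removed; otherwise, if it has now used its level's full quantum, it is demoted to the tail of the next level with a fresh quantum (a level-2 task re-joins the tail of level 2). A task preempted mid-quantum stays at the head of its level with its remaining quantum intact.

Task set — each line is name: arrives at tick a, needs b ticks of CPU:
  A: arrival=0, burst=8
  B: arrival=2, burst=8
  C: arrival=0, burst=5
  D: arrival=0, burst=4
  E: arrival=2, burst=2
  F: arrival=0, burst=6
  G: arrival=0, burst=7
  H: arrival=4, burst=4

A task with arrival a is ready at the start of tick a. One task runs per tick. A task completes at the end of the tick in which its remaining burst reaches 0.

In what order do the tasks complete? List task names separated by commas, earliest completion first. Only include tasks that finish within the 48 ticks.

t=0: L0/L1/L2 = ACDFG/-/- → run A
t=1: L0/L1/L2 = ACDFG/-/- → run A
t=2: L0/L1/L2 = ACDFGBE/-/- → run A
t=3: L0/L1/L2 = CDFGBE/A/- → run C
t=4: L0/L1/L2 = CDFGBEH/A/- → run C
t=5: L0/L1/L2 = CDFGBEH/A/- → run C
t=6: L0/L1/L2 = DFGBEH/AC/- → run D
t=7: L0/L1/L2 = DFGBEH/AC/- → run D
t=8: L0/L1/L2 = DFGBEH/AC/- → run D
t=9: L0/L1/L2 = FGBEH/ACD/- → run F
t=10: L0/L1/L2 = FGBEH/ACD/- → run F
t=11: L0/L1/L2 = FGBEH/ACD/- → run F
t=12: L0/L1/L2 = GBEH/ACDF/- → run G
t=13: L0/L1/L2 = GBEH/ACDF/- → run G
t=14: L0/L1/L2 = GBEH/ACDF/- → run G
t=15: L0/L1/L2 = BEH/ACDFG/- → run B
t=16: L0/L1/L2 = BEH/ACDFG/- → run B
t=17: L0/L1/L2 = BEH/ACDFG/- → run B
t=18: L0/L1/L2 = EH/ACDFGB/- → run E
t=19: L0/L1/L2 = EH/ACDFGB/- → run E
t=20: L0/L1/L2 = H/ACDFGB/- → run H
t=21: L0/L1/L2 = H/ACDFGB/- → run H
t=22: L0/L1/L2 = H/ACDFGB/- → run H
t=23: L0/L1/L2 = -/ACDFGBH/- → run A
t=24: L0/L1/L2 = -/ACDFGBH/- → run A
t=25: L0/L1/L2 = -/ACDFGBH/- → run A
t=26: L0/L1/L2 = -/ACDFGBH/- → run A
t=27: L0/L1/L2 = -/ACDFGBH/- → run A
t=28: L0/L1/L2 = -/CDFGBH/- → run C
t=29: L0/L1/L2 = -/CDFGBH/- → run C
t=30: L0/L1/L2 = -/DFGBH/- → run D
t=31: L0/L1/L2 = -/FGBH/- → run F
t=32: L0/L1/L2 = -/FGBH/- → run F
t=33: L0/L1/L2 = -/FGBH/- → run F
t=34: L0/L1/L2 = -/GBH/- → run G
t=35: L0/L1/L2 = -/GBH/- → run G
t=36: L0/L1/L2 = -/GBH/- → run G
t=37: L0/L1/L2 = -/GBH/- → run G
t=38: L0/L1/L2 = -/BH/- → run B
t=39: L0/L1/L2 = -/BH/- → run B
t=40: L0/L1/L2 = -/BH/- → run B
t=41: L0/L1/L2 = -/BH/- → run B
t=42: L0/L1/L2 = -/BH/- → run B
t=43: L0/L1/L2 = -/H/- → run H
t=44: (idle)
t=45: (idle)
t=46: (idle)
t=47: (idle)

completion order = E, A, C, D, F, G, B, H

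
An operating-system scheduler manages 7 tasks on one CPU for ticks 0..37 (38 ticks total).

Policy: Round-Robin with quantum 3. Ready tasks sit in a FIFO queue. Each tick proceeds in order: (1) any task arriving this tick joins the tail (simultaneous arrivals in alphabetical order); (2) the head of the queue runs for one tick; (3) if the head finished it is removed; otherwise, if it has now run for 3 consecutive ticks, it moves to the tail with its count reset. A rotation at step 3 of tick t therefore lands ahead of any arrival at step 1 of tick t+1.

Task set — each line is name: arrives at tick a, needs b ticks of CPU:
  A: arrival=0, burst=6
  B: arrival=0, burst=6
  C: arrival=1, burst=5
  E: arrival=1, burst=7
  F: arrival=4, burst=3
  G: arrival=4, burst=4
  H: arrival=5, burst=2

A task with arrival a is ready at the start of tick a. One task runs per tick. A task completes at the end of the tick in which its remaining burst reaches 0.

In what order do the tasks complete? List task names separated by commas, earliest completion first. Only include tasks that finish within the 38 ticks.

completion order = A, F, H, B, C, G, E

t=0: queue=[A,B] q_used=0 → run A
t=1: queue=[A,B,C,E] q_used=1 → run A
t=2: queue=[A,B,C,E] q_used=2 → run A
t=3: queue=[B,C,E,A] q_used=0 → run B
t=4: queue=[B,C,E,A,F,G] q_used=1 → run B
t=5: queue=[B,C,E,A,F,G,H] q_used=2 → run B
t=6: queue=[C,E,A,F,G,H,B] q_used=0 → run C
t=7: queue=[C,E,A,F,G,H,B] q_used=1 → run C
t=8: queue=[C,E,A,F,G,H,B] q_used=2 → run C
t=9: queue=[E,A,F,G,H,B,C] q_used=0 → run E
t=10: queue=[E,A,F,G,H,B,C] q_used=1 → run E
t=11: queue=[E,A,F,G,H,B,C] q_used=2 → run E
t=12: queue=[A,F,G,H,B,C,E] q_used=0 → run A
t=13: queue=[A,F,G,H,B,C,E] q_used=1 → run A
t=14: queue=[A,F,G,H,B,C,E] q_used=2 → run A
t=15: queue=[F,G,H,B,C,E] q_used=0 → run F
t=16: queue=[F,G,H,B,C,E] q_used=1 → run F
t=17: queue=[F,G,H,B,C,E] q_used=2 → run F
t=18: queue=[G,H,B,C,E] q_used=0 → run G
t=19: queue=[G,H,B,C,E] q_used=1 → run G
t=20: queue=[G,H,B,C,E] q_used=2 → run G
t=21: queue=[H,B,C,E,G] q_used=0 → run H
t=22: queue=[H,B,C,E,G] q_used=1 → run H
t=23: queue=[B,C,E,G] q_used=0 → run B
t=24: queue=[B,C,E,G] q_used=1 → run B
t=25: queue=[B,C,E,G] q_used=2 → run B
t=26: queue=[C,E,G] q_used=0 → run C
t=27: queue=[C,E,G] q_used=1 → run C
t=28: queue=[E,G] q_used=0 → run E
t=29: queue=[E,G] q_used=1 → run E
t=30: queue=[E,G] q_used=2 → run E
t=31: queue=[G,E] q_used=0 → run G
t=32: queue=[E] q_used=0 → run E
t=33: (idle)
t=34: (idle)
t=35: (idle)
t=36: (idle)
t=37: (idle)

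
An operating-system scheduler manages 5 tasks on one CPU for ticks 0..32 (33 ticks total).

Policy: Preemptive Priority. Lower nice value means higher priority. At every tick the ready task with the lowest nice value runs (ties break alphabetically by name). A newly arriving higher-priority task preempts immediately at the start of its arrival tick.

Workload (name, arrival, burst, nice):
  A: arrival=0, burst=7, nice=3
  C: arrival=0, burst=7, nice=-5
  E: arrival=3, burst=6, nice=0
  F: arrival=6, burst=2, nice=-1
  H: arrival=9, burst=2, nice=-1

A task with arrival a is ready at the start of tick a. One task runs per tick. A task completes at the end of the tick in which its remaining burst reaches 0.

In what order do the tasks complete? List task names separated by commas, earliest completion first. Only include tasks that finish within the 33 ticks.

completion order = C, F, H, E, A

t=0: ready={A,C} → run C
t=1: ready={A,C} → run C
t=2: ready={A,C} → run C
t=3: ready={A,C,E} → run C
t=4: ready={A,C,E} → run C
t=5: ready={A,C,E} → run C
t=6: ready={A,C,E,F} → run C
t=7: ready={A,E,F} → run F
t=8: ready={A,E,F} → run F
t=9: ready={A,E,H} → run H
t=10: ready={A,E,H} → run H
t=11: ready={A,E} → run E
t=12: ready={A,E} → run E
t=13: ready={A,E} → run E
t=14: ready={A,E} → run E
t=15: ready={A,E} → run E
t=16: ready={A,E} → run E
t=17: ready={A} → run A
t=18: ready={A} → run A
t=19: ready={A} → run A
t=20: ready={A} → run A
t=21: ready={A} → run A
t=22: ready={A} → run A
t=23: ready={A} → run A
t=24: (idle)
t=25: (idle)
t=26: (idle)
t=27: (idle)
t=28: (idle)
t=29: (idle)
t=30: (idle)
t=31: (idle)
t=32: (idle)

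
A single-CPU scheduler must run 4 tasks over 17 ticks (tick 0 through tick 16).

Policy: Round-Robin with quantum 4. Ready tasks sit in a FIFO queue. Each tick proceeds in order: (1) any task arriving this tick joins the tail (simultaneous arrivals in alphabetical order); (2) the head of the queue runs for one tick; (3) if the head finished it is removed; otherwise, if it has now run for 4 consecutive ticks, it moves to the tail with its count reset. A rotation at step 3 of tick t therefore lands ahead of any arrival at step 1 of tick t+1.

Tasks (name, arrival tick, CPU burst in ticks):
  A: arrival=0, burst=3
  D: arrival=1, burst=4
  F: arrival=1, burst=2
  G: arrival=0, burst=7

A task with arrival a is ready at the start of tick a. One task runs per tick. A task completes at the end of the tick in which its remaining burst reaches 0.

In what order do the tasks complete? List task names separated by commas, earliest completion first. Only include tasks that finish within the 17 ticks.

t=0: queue=[A,G] q_used=0 → run A
t=1: queue=[A,G,D,F] q_used=1 → run A
t=2: queue=[A,G,D,F] q_used=2 → run A
t=3: queue=[G,D,F] q_used=0 → run G
t=4: queue=[G,D,F] q_used=1 → run G
t=5: queue=[G,D,F] q_used=2 → run G
t=6: queue=[G,D,F] q_used=3 → run G
t=7: queue=[D,F,G] q_used=0 → run D
t=8: queue=[D,F,G] q_used=1 → run D
t=9: queue=[D,F,G] q_used=2 → run D
t=10: queue=[D,F,G] q_used=3 → run D
t=11: queue=[F,G] q_used=0 → run F
t=12: queue=[F,G] q_used=1 → run F
t=13: queue=[G] q_used=0 → run G
t=14: queue=[G] q_used=1 → run G
t=15: queue=[G] q_used=2 → run G
t=16: (idle)

completion order = A, D, F, G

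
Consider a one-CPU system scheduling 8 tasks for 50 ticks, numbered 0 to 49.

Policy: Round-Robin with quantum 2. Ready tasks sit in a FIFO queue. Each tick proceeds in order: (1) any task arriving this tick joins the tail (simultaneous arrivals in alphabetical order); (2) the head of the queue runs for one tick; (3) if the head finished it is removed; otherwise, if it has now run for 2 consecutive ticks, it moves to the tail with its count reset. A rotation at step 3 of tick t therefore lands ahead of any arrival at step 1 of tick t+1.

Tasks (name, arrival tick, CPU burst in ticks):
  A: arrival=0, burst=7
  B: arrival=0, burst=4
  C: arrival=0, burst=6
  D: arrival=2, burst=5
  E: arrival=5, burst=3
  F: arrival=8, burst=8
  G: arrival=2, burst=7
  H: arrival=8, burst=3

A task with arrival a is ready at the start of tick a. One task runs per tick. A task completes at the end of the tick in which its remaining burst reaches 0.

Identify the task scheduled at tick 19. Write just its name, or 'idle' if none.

t=0: queue=[A,B,C] q_used=0 → run A
t=1: queue=[A,B,C] q_used=1 → run A
t=2: queue=[B,C,A,D,G] q_used=0 → run B
t=3: queue=[B,C,A,D,G] q_used=1 → run B
t=4: queue=[C,A,D,G,B] q_used=0 → run C
t=5: queue=[C,A,D,G,B,E] q_used=1 → run C
t=6: queue=[A,D,G,B,E,C] q_used=0 → run A
t=7: queue=[A,D,G,B,E,C] q_used=1 → run A
t=8: queue=[D,G,B,E,C,A,F,H] q_used=0 → run D
t=9: queue=[D,G,B,E,C,A,F,H] q_used=1 → run D
t=10: queue=[G,B,E,C,A,F,H,D] q_used=0 → run G
t=11: queue=[G,B,E,C,A,F,H,D] q_used=1 → run G
t=12: queue=[B,E,C,A,F,H,D,G] q_used=0 → run B
t=13: queue=[B,E,C,A,F,H,D,G] q_used=1 → run B
t=14: queue=[E,C,A,F,H,D,G] q_used=0 → run E
t=15: queue=[E,C,A,F,H,D,G] q_used=1 → run E
t=16: queue=[C,A,F,H,D,G,E] q_used=0 → run C
t=17: queue=[C,A,F,H,D,G,E] q_used=1 → run C
t=18: queue=[A,F,H,D,G,E,C] q_used=0 → run A
t=19: queue=[A,F,H,D,G,E,C] q_used=1 → run A
t=20: queue=[F,H,D,G,E,C,A] q_used=0 → run F
t=21: queue=[F,H,D,G,E,C,A] q_used=1 → run F
t=22: queue=[H,D,G,E,C,A,F] q_used=0 → run H
t=23: queue=[H,D,G,E,C,A,F] q_used=1 → run H
t=24: queue=[D,G,E,C,A,F,H] q_used=0 → run D
t=25: queue=[D,G,E,C,A,F,H] q_used=1 → run D
t=26: queue=[G,E,C,A,F,H,D] q_used=0 → run G
t=27: queue=[G,E,C,A,F,H,D] q_used=1 → run G
t=28: queue=[E,C,A,F,H,D,G] q_used=0 → run E
t=29: queue=[C,A,F,H,D,G] q_used=0 → run C
t=30: queue=[C,A,F,H,D,G] q_used=1 → run C
t=31: queue=[A,F,H,D,G] q_used=0 → run A
t=32: queue=[F,H,D,G] q_used=0 → run F
t=33: queue=[F,H,D,G] q_used=1 → run F
t=34: queue=[H,D,G,F] q_used=0 → run H
t=35: queue=[D,G,F] q_used=0 → run D
t=36: queue=[G,F] q_used=0 → run G
t=37: queue=[G,F] q_used=1 → run G
t=38: queue=[F,G] q_used=0 → run F
t=39: queue=[F,G] q_used=1 → run F
t=40: queue=[G,F] q_used=0 → run G
t=41: queue=[F] q_used=0 → run F
t=42: queue=[F] q_used=1 → run F
t=43: (idle)
t=44: (idle)
t=45: (idle)
t=46: (idle)
t=47: (idle)
t=48: (idle)
t=49: (idle)

running at tick 19 = A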